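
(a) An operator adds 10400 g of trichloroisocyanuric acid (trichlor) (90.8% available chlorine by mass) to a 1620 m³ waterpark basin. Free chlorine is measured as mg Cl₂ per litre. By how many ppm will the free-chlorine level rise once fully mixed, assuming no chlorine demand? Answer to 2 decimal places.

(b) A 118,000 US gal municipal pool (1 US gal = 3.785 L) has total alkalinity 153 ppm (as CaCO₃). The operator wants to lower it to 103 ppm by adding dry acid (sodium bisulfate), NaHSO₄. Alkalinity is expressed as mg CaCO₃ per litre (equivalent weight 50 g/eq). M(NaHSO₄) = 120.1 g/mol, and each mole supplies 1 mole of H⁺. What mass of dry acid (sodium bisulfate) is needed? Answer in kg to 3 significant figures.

(a) 5.83 ppm; (b) 53.6 kg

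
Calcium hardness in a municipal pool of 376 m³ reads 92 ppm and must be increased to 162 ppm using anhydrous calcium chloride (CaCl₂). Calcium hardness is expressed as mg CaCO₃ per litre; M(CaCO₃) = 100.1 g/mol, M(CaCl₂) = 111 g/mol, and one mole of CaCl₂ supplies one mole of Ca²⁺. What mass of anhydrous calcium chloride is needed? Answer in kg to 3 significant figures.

Volume: 376 m³ = 376,000 L.
Hardness to add: (162 − 92) = 70 mg/L as CaCO₃ × 376,000 L = 26,320 g as CaCO₃.
Moles of Ca²⁺ (1 mol Ca²⁺ ≡ 1 mol CaCO₃): 26,320 / 100.1 g/mol = 262.9 mol.
Mass of CaCl₂: 262.9 × 111 = 29,190 g.

29.2 kg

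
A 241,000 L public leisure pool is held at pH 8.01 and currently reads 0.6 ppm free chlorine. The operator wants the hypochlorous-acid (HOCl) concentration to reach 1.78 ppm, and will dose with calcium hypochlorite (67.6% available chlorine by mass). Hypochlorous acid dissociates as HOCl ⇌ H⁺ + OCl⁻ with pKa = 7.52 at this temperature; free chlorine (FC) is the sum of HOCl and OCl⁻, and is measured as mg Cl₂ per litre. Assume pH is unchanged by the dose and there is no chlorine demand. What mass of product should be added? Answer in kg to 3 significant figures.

[OCl⁻]/[HOCl] = 10^(pH − pKa) = 10^(8.01 − 7.52) = 3.09; fraction as HOCl = 1/(1 + 3.09) = 0.2445.
Free chlorine required for 1.78 ppm HOCl: 1.78 / 0.2445 = 7.281 ppm.
FC to add: 7.281 − 0.6 = 6.681 mg/L as Cl₂.
Cl₂ equivalent: 6.681 mg/L × 241,000 L = 1610 g.
Product at 67.6% available Cl: 1610 / 0.676 = 2382 g.

2.38 kg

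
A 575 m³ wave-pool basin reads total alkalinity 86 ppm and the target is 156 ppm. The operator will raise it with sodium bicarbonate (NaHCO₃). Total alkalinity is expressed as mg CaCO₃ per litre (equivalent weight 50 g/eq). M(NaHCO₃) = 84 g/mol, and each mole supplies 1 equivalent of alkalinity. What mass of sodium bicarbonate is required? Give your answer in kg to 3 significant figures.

67.6 kg

Volume: 575 m³ = 575,000 L.
Alkalinity to add: (156 − 86) = 70 mg/L as CaCO₃ × 575,000 L = 40,250 g as CaCO₃.
Equivalents: 40,250 g ÷ 50 g/eq = 805 eq.
NaHCO₃ supplies 1 eq per mole → 805 mol.
Mass: 805 mol × 84 g/mol = 67,620 g.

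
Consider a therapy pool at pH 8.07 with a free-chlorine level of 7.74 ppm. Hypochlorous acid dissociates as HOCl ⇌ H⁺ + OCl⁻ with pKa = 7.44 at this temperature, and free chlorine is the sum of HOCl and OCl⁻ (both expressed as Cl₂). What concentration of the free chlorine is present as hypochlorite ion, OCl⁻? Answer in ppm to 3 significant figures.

[OCl⁻]/[HOCl] = 10^(pH − pKa) = 10^(8.07 − 7.44) = 10^0.63 = 4.266.
Fraction as HOCl = 1 / (1 + 4.266) = 0.1899.
OCl⁻ = (1 − 0.1899) × 7.74 ppm = 6.27 ppm.

6.27 ppm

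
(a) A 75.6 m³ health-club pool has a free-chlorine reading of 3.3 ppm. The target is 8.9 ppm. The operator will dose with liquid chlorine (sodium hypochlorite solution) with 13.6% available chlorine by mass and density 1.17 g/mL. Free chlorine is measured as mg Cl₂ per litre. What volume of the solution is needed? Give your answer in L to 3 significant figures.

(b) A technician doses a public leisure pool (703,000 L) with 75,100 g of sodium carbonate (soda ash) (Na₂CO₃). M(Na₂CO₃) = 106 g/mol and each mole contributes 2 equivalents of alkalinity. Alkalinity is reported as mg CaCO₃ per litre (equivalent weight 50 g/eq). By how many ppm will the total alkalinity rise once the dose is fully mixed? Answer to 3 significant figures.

(a) Volume: 75.6 m³ = 75,600 L.
(a) Chlorine deficit: 8.9 − 3.3 = 5.6 ppm = 5.6 mg/L as Cl₂.
(a) Cl₂ equivalent needed: 5.6 mg/L × 75,600 L = 423,400 mg = 423.4 g.
(a) Product at 13.6% available chlorine: 423.4 / 0.136 = 3113 g.
(a) Volume at density 1.17 g/mL: 3113 g ÷ 1.17 g/mL = 2661 mL.

(b) Moles of Na₂CO₃: 75,100 g ÷ 106 g/mol = 708.5 mol → 1417 eq of alkalinity.
(b) As CaCO₃: 1417 eq × 50 g/eq = 70,850 g.
(b) Rise: 70,850 g / 703,000 L × 1000 = 100.8 mg/L.

(a) 2.66 L; (b) 101 ppm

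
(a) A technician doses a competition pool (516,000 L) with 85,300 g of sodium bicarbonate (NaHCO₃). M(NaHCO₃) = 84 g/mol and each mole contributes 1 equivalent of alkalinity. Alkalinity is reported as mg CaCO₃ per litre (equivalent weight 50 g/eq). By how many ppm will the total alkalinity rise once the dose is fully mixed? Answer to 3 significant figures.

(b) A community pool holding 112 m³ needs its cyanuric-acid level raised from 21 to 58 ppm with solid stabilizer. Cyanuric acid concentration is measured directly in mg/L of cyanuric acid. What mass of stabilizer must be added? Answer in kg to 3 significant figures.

(a) 98.4 ppm; (b) 4.14 kg

(a) Moles of NaHCO₃: 85,300 g ÷ 84 g/mol = 1015 mol → 1015 eq of alkalinity.
(a) As CaCO₃: 1015 eq × 50 g/eq = 50,770 g.
(a) Rise: 50,770 g / 516,000 L × 1000 = 98.4 mg/L.

(b) Volume: 112 m³ = 112,000 L.
(b) CYA to add: (58 − 21) = 37 mg/L × 112,000 L = 4144 g cyanuric acid.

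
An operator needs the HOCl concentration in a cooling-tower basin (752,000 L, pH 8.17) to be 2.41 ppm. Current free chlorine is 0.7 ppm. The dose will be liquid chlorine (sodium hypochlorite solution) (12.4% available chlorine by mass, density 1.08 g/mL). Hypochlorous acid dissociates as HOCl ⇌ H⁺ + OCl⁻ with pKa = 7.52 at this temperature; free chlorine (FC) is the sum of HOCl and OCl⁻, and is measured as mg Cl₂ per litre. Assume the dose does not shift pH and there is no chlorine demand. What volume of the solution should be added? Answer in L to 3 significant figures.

70.1 L

[OCl⁻]/[HOCl] = 10^(pH − pKa) = 10^(8.17 − 7.52) = 4.467; fraction as HOCl = 1/(1 + 4.467) = 0.1829.
Free chlorine required for 2.41 ppm HOCl: 2.41 / 0.1829 = 13.18 ppm.
FC to add: 13.18 − 0.7 = 12.48 mg/L as Cl₂.
Cl₂ equivalent: 12.48 mg/L × 752,000 L = 9381 g.
Product at 12.4% available Cl: 9381 / 0.124 = 75,660 g.
Volume: 75,660 g ÷ 1.08 g/mL = 70,050 mL.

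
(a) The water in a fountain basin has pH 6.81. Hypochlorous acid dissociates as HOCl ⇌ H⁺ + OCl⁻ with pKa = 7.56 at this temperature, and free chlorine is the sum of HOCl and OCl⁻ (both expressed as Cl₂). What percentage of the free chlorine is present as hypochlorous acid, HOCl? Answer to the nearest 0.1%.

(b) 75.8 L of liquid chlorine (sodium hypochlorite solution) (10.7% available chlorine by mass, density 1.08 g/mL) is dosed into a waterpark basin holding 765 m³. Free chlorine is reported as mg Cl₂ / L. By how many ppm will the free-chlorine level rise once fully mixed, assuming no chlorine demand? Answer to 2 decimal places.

(a) 84.9%; (b) 11.45 ppm

(a) [OCl⁻]/[HOCl] = 10^(pH − pKa) = 10^(6.81 − 7.56) = 10^-0.75 = 0.1778.
(a) Fraction as HOCl = 1 / (1 + 0.1778) = 0.849.

(b) Volume: 765 m³ = 765,000 L.
(b) Mass of solution: 75.8 L × 1000 mL/L × 1.08 g/mL = 81,860 g.
(b) Available chlorine delivered: 81,860 g × 0.107 = 8759 g as Cl₂.
(b) Concentration rise: 8759 g / 765,000 L = 11.45 mg/L = 11.45 ppm.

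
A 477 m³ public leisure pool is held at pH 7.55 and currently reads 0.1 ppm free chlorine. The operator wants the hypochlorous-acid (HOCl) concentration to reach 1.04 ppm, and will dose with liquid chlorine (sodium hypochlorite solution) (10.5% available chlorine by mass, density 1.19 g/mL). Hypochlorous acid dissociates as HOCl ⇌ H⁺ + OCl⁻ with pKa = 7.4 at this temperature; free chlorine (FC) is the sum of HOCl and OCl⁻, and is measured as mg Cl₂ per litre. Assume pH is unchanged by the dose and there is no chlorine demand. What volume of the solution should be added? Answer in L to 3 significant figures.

Volume: 477 m³ = 477,000 L.
[OCl⁻]/[HOCl] = 10^(pH − pKa) = 10^(7.55 − 7.4) = 1.413; fraction as HOCl = 1/(1 + 1.413) = 0.4145.
Free chlorine required for 1.04 ppm HOCl: 1.04 / 0.4145 = 2.509 ppm.
FC to add: 2.509 − 0.1 = 2.409 mg/L as Cl₂.
Cl₂ equivalent: 2.409 mg/L × 477,000 L = 1149 g.
Product at 10.5% available Cl: 1149 / 0.105 = 10,940 g.
Volume: 10,940 g ÷ 1.19 g/mL = 9197 mL.

9.20 L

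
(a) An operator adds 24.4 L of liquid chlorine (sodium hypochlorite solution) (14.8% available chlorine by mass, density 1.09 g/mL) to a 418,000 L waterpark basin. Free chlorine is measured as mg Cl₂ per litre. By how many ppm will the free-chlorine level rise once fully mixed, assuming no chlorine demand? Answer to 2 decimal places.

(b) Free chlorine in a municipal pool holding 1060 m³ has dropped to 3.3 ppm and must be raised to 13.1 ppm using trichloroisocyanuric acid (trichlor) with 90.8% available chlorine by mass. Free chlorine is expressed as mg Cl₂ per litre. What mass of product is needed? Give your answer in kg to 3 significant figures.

(a) 9.42 ppm; (b) 11.4 kg

(a) Mass of solution: 24.4 L × 1000 mL/L × 1.09 g/mL = 26,600 g.
(a) Available chlorine delivered: 26,600 g × 0.148 = 3936 g as Cl₂.
(a) Concentration rise: 3936 g / 418,000 L = 9.417 mg/L = 9.42 ppm.

(b) Volume: 1060 m³ = 1,060,000 L.
(b) Chlorine deficit: 13.1 − 3.3 = 9.8 ppm = 9.8 mg/L as Cl₂.
(b) Cl₂ equivalent needed: 9.8 mg/L × 1,060,000 L = 10,390,000 mg = 10,390 g.
(b) Product at 90.8% available chlorine: 10,390 / 0.908 = 11,440 g.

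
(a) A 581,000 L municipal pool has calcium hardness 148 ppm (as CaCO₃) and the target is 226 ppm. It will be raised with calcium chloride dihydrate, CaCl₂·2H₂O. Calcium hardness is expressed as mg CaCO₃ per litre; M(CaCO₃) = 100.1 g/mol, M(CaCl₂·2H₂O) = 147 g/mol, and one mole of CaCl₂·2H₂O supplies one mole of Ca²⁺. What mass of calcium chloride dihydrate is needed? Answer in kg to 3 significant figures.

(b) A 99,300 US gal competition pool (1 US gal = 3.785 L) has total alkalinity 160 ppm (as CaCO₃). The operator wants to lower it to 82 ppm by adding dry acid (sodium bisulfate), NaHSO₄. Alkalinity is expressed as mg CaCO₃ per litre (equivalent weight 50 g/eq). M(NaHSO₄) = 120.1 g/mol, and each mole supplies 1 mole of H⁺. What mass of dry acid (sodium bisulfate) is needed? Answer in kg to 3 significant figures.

(a) Hardness to add: (226 − 148) = 78 mg/L as CaCO₃ × 581,000 L = 45,320 g as CaCO₃.
(a) Moles of Ca²⁺ (1 mol Ca²⁺ ≡ 1 mol CaCO₃): 45,320 / 100.1 g/mol = 452.7 mol.
(a) Mass of CaCl₂·2H₂O: 452.7 × 147 = 66,550 g.

(b) Volume: 99,300 US gal × 3.785 L/gal = 375,850 L.
(b) Alkalinity to neutralize: (160 − 82) = 78 mg/L as CaCO₃ × 375,850 L = 29,320 g as CaCO₃.
(b) Equivalents of H⁺ required: 29,320 ÷ 50 g/eq = 586.3 eq = 586.3 mol NaHSO₄.
(b) Mass of NaHSO₄: 586.3 × 120.1 = 70,420 g.

(a) 66.6 kg; (b) 70.4 kg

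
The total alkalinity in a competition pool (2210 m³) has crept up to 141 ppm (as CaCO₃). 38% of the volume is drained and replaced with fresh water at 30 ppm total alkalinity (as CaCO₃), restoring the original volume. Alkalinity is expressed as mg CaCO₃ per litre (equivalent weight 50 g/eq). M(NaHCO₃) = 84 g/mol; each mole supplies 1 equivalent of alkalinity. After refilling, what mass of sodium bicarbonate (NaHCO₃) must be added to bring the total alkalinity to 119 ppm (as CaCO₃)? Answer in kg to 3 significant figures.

74.9 kg

Volume: 2210 m³ = 2,210,000 L.
After draining 38% and refilling: 141 × 0.62 + 30 × 0.38 = 98.82 ppm.
Deficit to target: 119 − 98.82 = 20.18 mg/L.
As CaCO₃: 20.18 mg/L × 2,210,000 L = 44,600 g; ÷ 50 g/eq ÷ 1 = 892 mol NaHCO₃.
Mass: 892 × 84 = 74,920 g.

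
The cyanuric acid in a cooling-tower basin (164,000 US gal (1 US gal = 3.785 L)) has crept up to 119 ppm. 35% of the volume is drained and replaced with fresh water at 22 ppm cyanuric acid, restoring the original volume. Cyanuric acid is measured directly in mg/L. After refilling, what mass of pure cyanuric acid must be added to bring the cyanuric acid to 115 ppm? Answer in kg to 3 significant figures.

18.6 kg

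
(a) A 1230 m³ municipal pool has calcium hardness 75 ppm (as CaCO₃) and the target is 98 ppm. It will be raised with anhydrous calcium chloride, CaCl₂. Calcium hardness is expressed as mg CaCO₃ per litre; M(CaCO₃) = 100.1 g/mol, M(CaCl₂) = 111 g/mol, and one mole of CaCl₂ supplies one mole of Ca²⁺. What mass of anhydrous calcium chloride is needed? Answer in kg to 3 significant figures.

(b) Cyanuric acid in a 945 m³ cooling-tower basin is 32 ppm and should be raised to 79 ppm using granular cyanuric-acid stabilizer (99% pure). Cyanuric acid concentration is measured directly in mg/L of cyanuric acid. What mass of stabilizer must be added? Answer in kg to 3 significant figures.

(a) 31.4 kg; (b) 44.9 kg

(a) Volume: 1230 m³ = 1,230,000 L.
(a) Hardness to add: (98 − 75) = 23 mg/L as CaCO₃ × 1,230,000 L = 28,290 g as CaCO₃.
(a) Moles of Ca²⁺ (1 mol Ca²⁺ ≡ 1 mol CaCO₃): 28,290 / 100.1 g/mol = 282.6 mol.
(a) Mass of CaCl₂: 282.6 × 111 = 31,370 g.

(b) Volume: 945 m³ = 945,000 L.
(b) CYA to add: (79 − 32) = 47 mg/L × 945,000 L = 44,420 g cyanuric acid.
(b) At 99% purity: 44,420 / 0.99 = 44,860 g product.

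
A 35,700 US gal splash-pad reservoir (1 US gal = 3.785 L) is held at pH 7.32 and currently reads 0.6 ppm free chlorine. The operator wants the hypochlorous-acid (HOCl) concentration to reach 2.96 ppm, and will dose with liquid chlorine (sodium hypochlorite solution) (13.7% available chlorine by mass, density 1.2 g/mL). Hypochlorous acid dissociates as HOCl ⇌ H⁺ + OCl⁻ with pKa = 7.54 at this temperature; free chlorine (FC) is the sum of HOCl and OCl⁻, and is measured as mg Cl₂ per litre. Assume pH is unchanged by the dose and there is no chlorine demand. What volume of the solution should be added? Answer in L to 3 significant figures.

3.41 L

Volume: 35,700 US gal × 3.785 L/gal = 135,124 L.
[OCl⁻]/[HOCl] = 10^(pH − pKa) = 10^(7.32 − 7.54) = 0.6026; fraction as HOCl = 1/(1 + 0.6026) = 0.624.
Free chlorine required for 2.96 ppm HOCl: 2.96 / 0.624 = 4.744 ppm.
FC to add: 4.744 − 0.6 = 4.144 mg/L as Cl₂.
Cl₂ equivalent: 4.144 mg/L × 135,124 L = 559.9 g.
Product at 13.7% available Cl: 559.9 / 0.137 = 4087 g.
Volume: 4087 g ÷ 1.2 g/mL = 3406 mL.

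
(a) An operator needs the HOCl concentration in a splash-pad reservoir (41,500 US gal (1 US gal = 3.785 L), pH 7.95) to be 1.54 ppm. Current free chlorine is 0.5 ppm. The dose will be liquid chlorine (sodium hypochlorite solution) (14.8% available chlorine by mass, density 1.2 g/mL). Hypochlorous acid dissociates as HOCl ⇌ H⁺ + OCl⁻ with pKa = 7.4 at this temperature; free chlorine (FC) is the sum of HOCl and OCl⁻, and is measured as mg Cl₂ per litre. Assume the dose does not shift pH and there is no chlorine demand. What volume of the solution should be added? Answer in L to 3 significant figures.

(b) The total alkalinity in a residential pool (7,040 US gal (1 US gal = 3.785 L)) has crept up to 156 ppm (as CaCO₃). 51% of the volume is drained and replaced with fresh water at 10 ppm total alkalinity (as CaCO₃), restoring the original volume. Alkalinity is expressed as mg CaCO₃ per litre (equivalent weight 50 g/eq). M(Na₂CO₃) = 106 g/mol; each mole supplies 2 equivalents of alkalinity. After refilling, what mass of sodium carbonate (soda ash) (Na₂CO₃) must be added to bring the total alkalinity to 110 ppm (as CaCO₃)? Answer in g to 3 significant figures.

(a) Volume: 41,500 US gal × 3.785 L/gal = 157,078 L.
(a) [OCl⁻]/[HOCl] = 10^(pH − pKa) = 10^(7.95 − 7.4) = 3.548; fraction as HOCl = 1/(1 + 3.548) = 0.2199.
(a) Free chlorine required for 1.54 ppm HOCl: 1.54 / 0.2199 = 7.004 ppm.
(a) FC to add: 7.004 − 0.5 = 6.504 mg/L as Cl₂.
(a) Cl₂ equivalent: 6.504 mg/L × 157,078 L = 1022 g.
(a) Product at 14.8% available Cl: 1022 / 0.148 = 6903 g.
(a) Volume: 6903 g ÷ 1.2 g/mL = 5753 mL.

(b) Volume: 7,040 US gal × 3.785 L/gal = 26,646 L.
(b) After draining 51% and refilling: 156 × 0.49 + 10 × 0.51 = 81.54 ppm.
(b) Deficit to target: 110 − 81.54 = 28.46 mg/L.
(b) As CaCO₃: 28.46 mg/L × 26,646 L = 758.4 g; ÷ 50 g/eq ÷ 2 = 7.584 mol Na₂CO₃.
(b) Mass: 7.584 × 106 = 803.9 g.

(a) 5.75 L; (b) 804 g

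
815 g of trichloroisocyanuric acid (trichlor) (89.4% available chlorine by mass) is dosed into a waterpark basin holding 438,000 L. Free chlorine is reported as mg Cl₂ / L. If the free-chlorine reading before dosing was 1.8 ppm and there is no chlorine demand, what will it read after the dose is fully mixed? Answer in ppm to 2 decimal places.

Available chlorine delivered: 815 g × 0.894 = 728.6 g as Cl₂.
Concentration rise: 728.6 g / 438,000 L = 1.663 mg/L = 1.66 ppm.
Final FC: 1.8 + 1.66 = 3.46 ppm.

3.46 ppm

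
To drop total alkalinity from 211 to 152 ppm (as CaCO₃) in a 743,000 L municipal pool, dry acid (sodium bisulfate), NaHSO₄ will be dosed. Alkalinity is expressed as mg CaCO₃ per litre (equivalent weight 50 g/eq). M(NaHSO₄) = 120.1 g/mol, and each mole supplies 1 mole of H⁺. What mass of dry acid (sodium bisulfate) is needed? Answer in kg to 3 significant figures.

Alkalinity to neutralize: (211 − 152) = 59 mg/L as CaCO₃ × 743,000 L = 43,840 g as CaCO₃.
Equivalents of H⁺ required: 43,840 ÷ 50 g/eq = 876.7 eq = 876.7 mol NaHSO₄.
Mass of NaHSO₄: 876.7 × 120.1 = 105,300 g.

105 kg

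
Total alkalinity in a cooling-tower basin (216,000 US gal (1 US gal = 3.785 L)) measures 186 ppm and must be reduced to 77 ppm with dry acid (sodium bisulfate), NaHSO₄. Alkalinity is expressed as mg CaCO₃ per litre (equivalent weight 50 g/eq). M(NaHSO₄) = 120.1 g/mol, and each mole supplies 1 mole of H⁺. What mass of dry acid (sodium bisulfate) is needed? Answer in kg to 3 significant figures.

Volume: 216,000 US gal × 3.785 L/gal = 817,560 L.
Alkalinity to neutralize: (186 − 77) = 109 mg/L as CaCO₃ × 817,560 L = 89,110 g as CaCO₃.
Equivalents of H⁺ required: 89,110 ÷ 50 g/eq = 1782 eq = 1782 mol NaHSO₄.
Mass of NaHSO₄: 1782 × 120.1 = 214,100 g.

214 kg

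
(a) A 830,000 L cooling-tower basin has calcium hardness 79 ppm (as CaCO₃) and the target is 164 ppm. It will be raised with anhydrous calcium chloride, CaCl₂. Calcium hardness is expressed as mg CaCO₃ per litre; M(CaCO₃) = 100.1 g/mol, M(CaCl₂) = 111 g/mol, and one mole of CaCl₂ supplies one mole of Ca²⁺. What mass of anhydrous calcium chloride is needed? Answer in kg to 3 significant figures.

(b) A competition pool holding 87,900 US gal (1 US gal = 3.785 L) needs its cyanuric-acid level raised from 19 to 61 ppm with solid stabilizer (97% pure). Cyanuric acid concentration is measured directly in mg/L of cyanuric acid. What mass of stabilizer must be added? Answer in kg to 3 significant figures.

(a) 78.2 kg; (b) 14.4 kg

(a) Hardness to add: (164 − 79) = 85 mg/L as CaCO₃ × 830,000 L = 70,550 g as CaCO₃.
(a) Moles of Ca²⁺ (1 mol Ca²⁺ ≡ 1 mol CaCO₃): 70,550 / 100.1 g/mol = 704.8 mol.
(a) Mass of CaCl₂: 704.8 × 111 = 78,230 g.

(b) Volume: 87,900 US gal × 3.785 L/gal = 332,702 L.
(b) CYA to add: (61 − 19) = 42 mg/L × 332,702 L = 13,970 g cyanuric acid.
(b) At 97% purity: 13,970 / 0.97 = 14,410 g product.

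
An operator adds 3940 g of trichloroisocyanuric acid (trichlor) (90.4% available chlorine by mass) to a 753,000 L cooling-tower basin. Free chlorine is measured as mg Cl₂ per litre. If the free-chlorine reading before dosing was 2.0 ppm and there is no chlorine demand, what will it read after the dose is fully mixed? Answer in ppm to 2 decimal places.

6.73 ppm

Available chlorine delivered: 3940 g × 0.904 = 3562 g as Cl₂.
Concentration rise: 3562 g / 753,000 L = 4.73 mg/L = 4.73 ppm.
Final FC: 2.0 + 4.73 = 6.73 ppm.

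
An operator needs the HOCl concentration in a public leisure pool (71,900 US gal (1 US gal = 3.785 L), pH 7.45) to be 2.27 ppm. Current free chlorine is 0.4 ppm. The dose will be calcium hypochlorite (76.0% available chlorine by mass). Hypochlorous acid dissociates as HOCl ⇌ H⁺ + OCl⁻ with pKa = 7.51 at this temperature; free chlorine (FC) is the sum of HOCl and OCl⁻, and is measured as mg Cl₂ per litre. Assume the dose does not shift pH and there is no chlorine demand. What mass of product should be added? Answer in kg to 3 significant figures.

Volume: 71,900 US gal × 3.785 L/gal = 272,142 L.
[OCl⁻]/[HOCl] = 10^(pH − pKa) = 10^(7.45 − 7.51) = 0.871; fraction as HOCl = 1/(1 + 0.871) = 0.5345.
Free chlorine required for 2.27 ppm HOCl: 2.27 / 0.5345 = 4.247 ppm.
FC to add: 4.247 − 0.4 = 3.847 mg/L as Cl₂.
Cl₂ equivalent: 3.847 mg/L × 272,142 L = 1047 g.
Product at 76.0% available Cl: 1047 / 0.76 = 1378 g.

1.38 kg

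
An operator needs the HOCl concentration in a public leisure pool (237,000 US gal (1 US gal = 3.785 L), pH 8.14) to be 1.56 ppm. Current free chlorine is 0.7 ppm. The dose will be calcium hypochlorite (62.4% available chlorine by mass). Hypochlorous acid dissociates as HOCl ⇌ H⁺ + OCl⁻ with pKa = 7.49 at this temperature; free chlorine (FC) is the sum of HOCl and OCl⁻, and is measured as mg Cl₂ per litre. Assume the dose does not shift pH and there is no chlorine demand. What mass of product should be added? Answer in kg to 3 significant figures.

Volume: 237,000 US gal × 3.785 L/gal = 897,045 L.
[OCl⁻]/[HOCl] = 10^(pH − pKa) = 10^(8.14 − 7.49) = 4.467; fraction as HOCl = 1/(1 + 4.467) = 0.1829.
Free chlorine required for 1.56 ppm HOCl: 1.56 / 0.1829 = 8.528 ppm.
FC to add: 8.528 − 0.7 = 7.828 mg/L as Cl₂.
Cl₂ equivalent: 7.828 mg/L × 897,045 L = 7022 g.
Product at 62.4% available Cl: 7022 / 0.624 = 11,250 g.

11.3 kg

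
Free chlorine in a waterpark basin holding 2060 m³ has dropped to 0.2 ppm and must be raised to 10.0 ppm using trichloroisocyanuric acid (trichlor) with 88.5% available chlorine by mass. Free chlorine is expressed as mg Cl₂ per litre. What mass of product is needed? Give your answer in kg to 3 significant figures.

22.8 kg

Volume: 2060 m³ = 2,060,000 L.
Chlorine deficit: 10.0 − 0.2 = 9.8 ppm = 9.8 mg/L as Cl₂.
Cl₂ equivalent needed: 9.8 mg/L × 2,060,000 L = 20,190,000 mg = 20,190 g.
Product at 88.5% available chlorine: 20,190 / 0.885 = 22,810 g.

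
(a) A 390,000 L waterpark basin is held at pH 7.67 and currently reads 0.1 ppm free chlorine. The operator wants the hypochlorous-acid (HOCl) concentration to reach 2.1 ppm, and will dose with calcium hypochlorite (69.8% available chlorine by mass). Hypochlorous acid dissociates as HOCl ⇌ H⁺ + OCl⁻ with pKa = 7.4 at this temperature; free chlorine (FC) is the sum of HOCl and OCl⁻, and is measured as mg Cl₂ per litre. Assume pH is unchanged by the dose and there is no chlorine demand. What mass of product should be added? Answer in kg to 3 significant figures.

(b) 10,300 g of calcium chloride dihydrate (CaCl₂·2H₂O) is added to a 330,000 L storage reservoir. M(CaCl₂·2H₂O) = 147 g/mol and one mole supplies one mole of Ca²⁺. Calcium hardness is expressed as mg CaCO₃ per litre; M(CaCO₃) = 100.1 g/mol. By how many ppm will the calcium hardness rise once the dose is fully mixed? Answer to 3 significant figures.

(a) [OCl⁻]/[HOCl] = 10^(pH − pKa) = 10^(7.67 − 7.4) = 1.862; fraction as HOCl = 1/(1 + 1.862) = 0.3494.
(a) Free chlorine required for 2.1 ppm HOCl: 2.1 / 0.3494 = 6.01 ppm.
(a) FC to add: 6.01 − 0.1 = 5.91 mg/L as Cl₂.
(a) Cl₂ equivalent: 5.91 mg/L × 390,000 L = 2305 g.
(a) Product at 69.8% available Cl: 2305 / 0.698 = 3302 g.

(b) Moles of Ca²⁺: 10,300 g ÷ 147 g/mol = 70.07 mol.
(b) As CaCO₃: 70.07 mol × 100.1 g/mol = 7014 g.
(b) Rise: 7014 g / 330,000 L × 1000 = 21.25 mg/L.

(a) 3.30 kg; (b) 21.3 ppm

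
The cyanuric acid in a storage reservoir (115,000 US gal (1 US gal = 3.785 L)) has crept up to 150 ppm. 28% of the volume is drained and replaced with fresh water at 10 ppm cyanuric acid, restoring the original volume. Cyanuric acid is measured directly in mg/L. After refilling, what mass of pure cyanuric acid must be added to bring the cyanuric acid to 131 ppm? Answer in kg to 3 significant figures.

Volume: 115,000 US gal × 3.785 L/gal = 435,275 L.
After draining 28% and refilling: 150 × 0.72 + 10 × 0.28 = 110.8 ppm.
Deficit to target: 131 − 110.8 = 20.2 mg/L.
Mass: 20.2 mg/L × 435,275 L = 8793 g cyanuric acid.

8.79 kg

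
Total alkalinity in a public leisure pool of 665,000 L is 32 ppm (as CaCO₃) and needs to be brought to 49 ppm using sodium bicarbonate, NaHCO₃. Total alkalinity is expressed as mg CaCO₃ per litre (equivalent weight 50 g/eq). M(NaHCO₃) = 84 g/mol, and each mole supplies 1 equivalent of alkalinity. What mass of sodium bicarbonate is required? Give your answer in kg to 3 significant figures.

Alkalinity to add: (49 − 32) = 17 mg/L as CaCO₃ × 665,000 L = 11,300 g as CaCO₃.
Equivalents: 11,300 g ÷ 50 g/eq = 226.1 eq.
NaHCO₃ supplies 1 eq per mole → 226.1 mol.
Mass: 226.1 mol × 84 g/mol = 18,990 g.

19.0 kg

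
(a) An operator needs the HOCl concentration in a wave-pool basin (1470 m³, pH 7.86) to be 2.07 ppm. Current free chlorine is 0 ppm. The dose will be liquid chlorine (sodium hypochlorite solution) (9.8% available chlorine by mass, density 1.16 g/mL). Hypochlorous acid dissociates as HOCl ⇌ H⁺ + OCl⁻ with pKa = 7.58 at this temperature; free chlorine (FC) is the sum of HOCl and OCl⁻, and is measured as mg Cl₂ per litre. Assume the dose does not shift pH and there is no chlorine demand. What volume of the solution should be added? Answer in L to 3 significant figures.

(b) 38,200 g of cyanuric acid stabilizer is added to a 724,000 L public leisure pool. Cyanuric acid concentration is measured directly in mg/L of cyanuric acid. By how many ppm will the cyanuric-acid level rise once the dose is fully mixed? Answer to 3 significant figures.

(a) Volume: 1470 m³ = 1,470,000 L.
(a) [OCl⁻]/[HOCl] = 10^(pH − pKa) = 10^(7.86 − 7.58) = 1.905; fraction as HOCl = 1/(1 + 1.905) = 0.3442.
(a) Free chlorine required for 2.07 ppm HOCl: 2.07 / 0.3442 = 6.014 ppm.
(a) FC to add: 6.014 − 0 = 6.014 mg/L as Cl₂.
(a) Cl₂ equivalent: 6.014 mg/L × 1,470,000 L = 8841 g.
(a) Product at 9.8% available Cl: 8841 / 0.098 = 90,210 g.
(a) Volume: 90,210 g ÷ 1.16 g/mL = 77,770 mL.

(b) Rise: 38,200 g / 724,000 L × 1000 = 52.76 mg/L.

(a) 77.8 L; (b) 52.8 ppm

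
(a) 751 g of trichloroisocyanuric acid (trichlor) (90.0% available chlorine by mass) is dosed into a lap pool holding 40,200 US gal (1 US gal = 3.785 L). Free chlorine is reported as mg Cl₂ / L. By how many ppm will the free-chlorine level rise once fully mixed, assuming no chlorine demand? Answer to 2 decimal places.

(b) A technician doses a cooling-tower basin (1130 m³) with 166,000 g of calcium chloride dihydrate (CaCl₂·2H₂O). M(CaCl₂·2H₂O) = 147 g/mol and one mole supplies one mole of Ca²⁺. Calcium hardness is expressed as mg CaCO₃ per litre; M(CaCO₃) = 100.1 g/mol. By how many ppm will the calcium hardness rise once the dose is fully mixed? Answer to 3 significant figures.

(a) 4.44 ppm; (b) 100 ppm

(a) Volume: 40,200 US gal × 3.785 L/gal = 152,157 L.
(a) Available chlorine delivered: 751 g × 0.9 = 675.9 g as Cl₂.
(a) Concentration rise: 675.9 g / 152,157 L = 4.442 mg/L = 4.44 ppm.

(b) Volume: 1130 m³ = 1,130,000 L.
(b) Moles of Ca²⁺: 166,000 g ÷ 147 g/mol = 1129 mol.
(b) As CaCO₃: 1129 mol × 100.1 g/mol = 113,000 g.
(b) Rise: 113,000 g / 1,130,000 L × 1000 = 100 mg/L.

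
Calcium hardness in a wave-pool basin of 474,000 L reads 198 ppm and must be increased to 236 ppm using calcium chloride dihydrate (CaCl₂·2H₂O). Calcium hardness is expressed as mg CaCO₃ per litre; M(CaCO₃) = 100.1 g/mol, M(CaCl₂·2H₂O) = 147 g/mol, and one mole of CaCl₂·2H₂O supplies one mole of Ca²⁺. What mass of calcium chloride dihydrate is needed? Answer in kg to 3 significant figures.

Hardness to add: (236 − 198) = 38 mg/L as CaCO₃ × 474,000 L = 18,010 g as CaCO₃.
Moles of Ca²⁺ (1 mol Ca²⁺ ≡ 1 mol CaCO₃): 18,010 / 100.1 g/mol = 179.9 mol.
Mass of CaCl₂·2H₂O: 179.9 × 147 = 26,450 g.

26.5 kg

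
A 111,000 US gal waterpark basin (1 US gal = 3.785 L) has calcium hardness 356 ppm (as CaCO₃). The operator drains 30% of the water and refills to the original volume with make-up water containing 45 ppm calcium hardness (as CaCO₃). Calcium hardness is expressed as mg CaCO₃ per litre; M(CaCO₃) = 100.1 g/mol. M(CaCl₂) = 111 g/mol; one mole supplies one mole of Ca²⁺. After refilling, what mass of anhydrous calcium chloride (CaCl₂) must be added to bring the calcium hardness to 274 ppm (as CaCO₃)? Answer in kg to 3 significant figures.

5.26 kg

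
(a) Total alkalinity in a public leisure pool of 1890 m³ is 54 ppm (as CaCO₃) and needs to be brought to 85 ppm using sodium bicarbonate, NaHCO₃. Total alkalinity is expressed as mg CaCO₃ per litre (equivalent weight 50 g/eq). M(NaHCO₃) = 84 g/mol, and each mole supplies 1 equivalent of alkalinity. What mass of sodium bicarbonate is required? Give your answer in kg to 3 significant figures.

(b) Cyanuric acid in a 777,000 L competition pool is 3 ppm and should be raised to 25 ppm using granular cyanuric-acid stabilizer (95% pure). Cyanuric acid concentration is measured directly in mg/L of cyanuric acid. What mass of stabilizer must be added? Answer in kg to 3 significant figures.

(a) 98.4 kg; (b) 18.0 kg

(a) Volume: 1890 m³ = 1,890,000 L.
(a) Alkalinity to add: (85 − 54) = 31 mg/L as CaCO₃ × 1,890,000 L = 58,590 g as CaCO₃.
(a) Equivalents: 58,590 g ÷ 50 g/eq = 1172 eq.
(a) NaHCO₃ supplies 1 eq per mole → 1172 mol.
(a) Mass: 1172 mol × 84 g/mol = 98,430 g.

(b) CYA to add: (25 − 3) = 22 mg/L × 777,000 L = 17,090 g cyanuric acid.
(b) At 95% purity: 17,090 / 0.95 = 17,990 g product.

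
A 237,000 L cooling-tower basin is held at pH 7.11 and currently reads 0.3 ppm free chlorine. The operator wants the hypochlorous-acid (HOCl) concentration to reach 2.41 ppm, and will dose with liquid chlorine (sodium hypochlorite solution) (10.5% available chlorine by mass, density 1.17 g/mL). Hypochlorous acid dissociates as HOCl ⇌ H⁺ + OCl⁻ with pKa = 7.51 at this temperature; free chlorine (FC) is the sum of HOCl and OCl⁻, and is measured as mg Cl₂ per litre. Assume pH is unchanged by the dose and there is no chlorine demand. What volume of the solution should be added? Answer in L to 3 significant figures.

5.92 L

[OCl⁻]/[HOCl] = 10^(pH − pKa) = 10^(7.11 − 7.51) = 0.3981; fraction as HOCl = 1/(1 + 0.3981) = 0.7153.
Free chlorine required for 2.41 ppm HOCl: 2.41 / 0.7153 = 3.369 ppm.
FC to add: 3.369 − 0.3 = 3.069 mg/L as Cl₂.
Cl₂ equivalent: 3.069 mg/L × 237,000 L = 727.5 g.
Product at 10.5% available Cl: 727.5 / 0.105 = 6928 g.
Volume: 6928 g ÷ 1.17 g/mL = 5922 mL.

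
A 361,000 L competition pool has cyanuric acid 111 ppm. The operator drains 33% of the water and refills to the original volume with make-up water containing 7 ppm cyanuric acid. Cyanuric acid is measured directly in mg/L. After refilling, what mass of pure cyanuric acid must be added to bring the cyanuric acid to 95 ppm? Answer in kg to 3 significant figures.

6.61 kg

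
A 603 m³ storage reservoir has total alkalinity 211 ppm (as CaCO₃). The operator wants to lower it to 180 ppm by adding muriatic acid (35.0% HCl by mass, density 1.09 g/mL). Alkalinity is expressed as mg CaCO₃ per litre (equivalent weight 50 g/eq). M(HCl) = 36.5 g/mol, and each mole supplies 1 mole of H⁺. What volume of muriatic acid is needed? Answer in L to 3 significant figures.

Volume: 603 m³ = 603,000 L.
Alkalinity to neutralize: (211 − 180) = 31 mg/L as CaCO₃ × 603,000 L = 18,690 g as CaCO₃.
Equivalents of H⁺ required: 18,690 ÷ 50 g/eq = 373.9 eq = 373.9 mol HCl.
Mass of HCl: 373.9 × 36.5 = 13,650 g.
Mass of 35.0% solution: 13,650 / 0.35 = 38,990 g.
Volume: 38,990 g ÷ 1.09 g/mL = 35,770 mL.

35.8 L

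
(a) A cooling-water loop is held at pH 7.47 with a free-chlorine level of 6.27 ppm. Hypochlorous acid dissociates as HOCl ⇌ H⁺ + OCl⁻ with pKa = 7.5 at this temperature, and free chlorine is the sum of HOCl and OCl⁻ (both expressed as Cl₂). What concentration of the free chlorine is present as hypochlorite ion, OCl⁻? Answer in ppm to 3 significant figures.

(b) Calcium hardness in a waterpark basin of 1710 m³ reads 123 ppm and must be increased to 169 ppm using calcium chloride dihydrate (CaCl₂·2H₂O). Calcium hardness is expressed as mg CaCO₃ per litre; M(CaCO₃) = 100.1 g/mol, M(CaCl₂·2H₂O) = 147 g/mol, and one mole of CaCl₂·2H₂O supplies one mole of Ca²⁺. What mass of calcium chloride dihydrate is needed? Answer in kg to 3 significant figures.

(a) 3.03 ppm; (b) 116 kg

(a) [OCl⁻]/[HOCl] = 10^(pH − pKa) = 10^(7.47 − 7.5) = 10^-0.03 = 0.9333.
(a) Fraction as HOCl = 1 / (1 + 0.9333) = 0.5173.
(a) OCl⁻ = (1 − 0.5173) × 6.27 ppm = 3.027 ppm.

(b) Volume: 1710 m³ = 1,710,000 L.
(b) Hardness to add: (169 − 123) = 46 mg/L as CaCO₃ × 1,710,000 L = 78,660 g as CaCO₃.
(b) Moles of Ca²⁺ (1 mol Ca²⁺ ≡ 1 mol CaCO₃): 78,660 / 100.1 g/mol = 785.8 mol.
(b) Mass of CaCl₂·2H₂O: 785.8 × 147 = 115,500 g.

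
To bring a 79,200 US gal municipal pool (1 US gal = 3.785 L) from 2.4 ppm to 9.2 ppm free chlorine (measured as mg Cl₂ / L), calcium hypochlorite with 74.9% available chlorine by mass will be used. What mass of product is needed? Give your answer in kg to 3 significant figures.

Volume: 79,200 US gal × 3.785 L/gal = 299,772 L.
Chlorine deficit: 9.2 − 2.4 = 6.8 ppm = 6.8 mg/L as Cl₂.
Cl₂ equivalent needed: 6.8 mg/L × 299,772 L = 2,038,000 mg = 2038 g.
Product at 74.9% available chlorine: 2038 / 0.749 = 2722 g.

2.72 kg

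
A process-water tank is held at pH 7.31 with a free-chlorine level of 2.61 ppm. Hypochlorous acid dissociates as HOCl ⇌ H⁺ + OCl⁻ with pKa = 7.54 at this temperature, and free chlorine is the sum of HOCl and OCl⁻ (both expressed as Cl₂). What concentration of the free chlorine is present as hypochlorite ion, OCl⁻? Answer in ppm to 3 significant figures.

0.967 ppm

[OCl⁻]/[HOCl] = 10^(pH − pKa) = 10^(7.31 − 7.54) = 10^-0.23 = 0.5888.
Fraction as HOCl = 1 / (1 + 0.5888) = 0.6294.
OCl⁻ = (1 − 0.6294) × 2.61 ppm = 0.9673 ppm.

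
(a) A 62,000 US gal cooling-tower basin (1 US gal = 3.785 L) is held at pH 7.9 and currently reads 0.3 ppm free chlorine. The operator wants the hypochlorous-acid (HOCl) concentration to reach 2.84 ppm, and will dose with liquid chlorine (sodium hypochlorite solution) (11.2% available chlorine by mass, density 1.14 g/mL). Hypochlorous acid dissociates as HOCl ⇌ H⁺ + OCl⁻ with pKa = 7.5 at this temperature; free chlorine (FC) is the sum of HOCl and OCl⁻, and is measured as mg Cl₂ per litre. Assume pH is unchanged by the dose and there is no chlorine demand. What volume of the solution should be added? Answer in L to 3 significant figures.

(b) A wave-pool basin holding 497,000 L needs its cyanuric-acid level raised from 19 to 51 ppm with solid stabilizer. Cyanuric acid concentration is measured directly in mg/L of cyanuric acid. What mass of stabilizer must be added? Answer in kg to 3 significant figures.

(a) Volume: 62,000 US gal × 3.785 L/gal = 234,670 L.
(a) [OCl⁻]/[HOCl] = 10^(pH − pKa) = 10^(7.9 − 7.5) = 2.512; fraction as HOCl = 1/(1 + 2.512) = 0.2847.
(a) Free chlorine required for 2.84 ppm HOCl: 2.84 / 0.2847 = 9.974 ppm.
(a) FC to add: 9.974 − 0.3 = 9.674 mg/L as Cl₂.
(a) Cl₂ equivalent: 9.674 mg/L × 234,670 L = 2270 g.
(a) Product at 11.2% available Cl: 2270 / 0.112 = 20,270 g.
(a) Volume: 20,270 g ÷ 1.14 g/mL = 17,780 mL.

(b) CYA to add: (51 − 19) = 32 mg/L × 497,000 L = 15,900 g cyanuric acid.

(a) 17.8 L; (b) 15.9 kg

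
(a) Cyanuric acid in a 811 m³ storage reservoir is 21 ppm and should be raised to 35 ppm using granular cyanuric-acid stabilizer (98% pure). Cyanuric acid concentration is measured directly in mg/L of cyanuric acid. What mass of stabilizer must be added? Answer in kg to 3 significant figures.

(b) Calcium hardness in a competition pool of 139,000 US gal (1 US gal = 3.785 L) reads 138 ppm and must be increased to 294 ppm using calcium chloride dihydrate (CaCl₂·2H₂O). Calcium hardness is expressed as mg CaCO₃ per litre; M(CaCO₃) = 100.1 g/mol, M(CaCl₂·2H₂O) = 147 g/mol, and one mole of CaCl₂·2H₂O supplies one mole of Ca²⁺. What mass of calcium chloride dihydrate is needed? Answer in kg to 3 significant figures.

(a) 11.6 kg; (b) 121 kg

(a) Volume: 811 m³ = 811,000 L.
(a) CYA to add: (35 − 21) = 14 mg/L × 811,000 L = 11,350 g cyanuric acid.
(a) At 98% purity: 11,350 / 0.98 = 11,590 g product.

(b) Volume: 139,000 US gal × 3.785 L/gal = 526,115 L.
(b) Hardness to add: (294 − 138) = 156 mg/L as CaCO₃ × 526,115 L = 82,070 g as CaCO₃.
(b) Moles of Ca²⁺ (1 mol Ca²⁺ ≡ 1 mol CaCO₃): 82,070 / 100.1 g/mol = 819.9 mol.
(b) Mass of CaCl₂·2H₂O: 819.9 × 147 = 120,500 g.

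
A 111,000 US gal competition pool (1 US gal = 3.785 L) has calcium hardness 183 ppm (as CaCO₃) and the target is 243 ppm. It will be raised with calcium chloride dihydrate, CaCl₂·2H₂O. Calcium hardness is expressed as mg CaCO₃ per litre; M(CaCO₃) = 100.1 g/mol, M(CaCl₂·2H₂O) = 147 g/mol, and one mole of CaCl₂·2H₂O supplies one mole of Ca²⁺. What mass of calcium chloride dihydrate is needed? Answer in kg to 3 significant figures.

37.0 kg

Volume: 111,000 US gal × 3.785 L/gal = 420,135 L.
Hardness to add: (243 − 183) = 60 mg/L as CaCO₃ × 420,135 L = 25,210 g as CaCO₃.
Moles of Ca²⁺ (1 mol Ca²⁺ ≡ 1 mol CaCO₃): 25,210 / 100.1 g/mol = 251.8 mol.
Mass of CaCl₂·2H₂O: 251.8 × 147 = 37,020 g.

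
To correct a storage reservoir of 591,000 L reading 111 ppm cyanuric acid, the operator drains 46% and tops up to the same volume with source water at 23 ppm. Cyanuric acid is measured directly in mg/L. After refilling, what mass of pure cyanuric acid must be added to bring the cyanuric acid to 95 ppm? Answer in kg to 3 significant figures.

After draining 46% and refilling: 111 × 0.54 + 23 × 0.46 = 70.52 ppm.
Deficit to target: 95 − 70.52 = 24.48 mg/L.
Mass: 24.48 mg/L × 591,000 L = 14,470 g cyanuric acid.

14.5 kg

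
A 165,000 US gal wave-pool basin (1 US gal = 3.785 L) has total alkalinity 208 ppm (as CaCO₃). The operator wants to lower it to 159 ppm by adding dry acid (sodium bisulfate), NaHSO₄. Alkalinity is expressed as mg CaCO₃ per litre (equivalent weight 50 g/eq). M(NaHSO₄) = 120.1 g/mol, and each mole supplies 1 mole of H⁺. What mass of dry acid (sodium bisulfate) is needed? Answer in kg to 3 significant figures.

Volume: 165,000 US gal × 3.785 L/gal = 624,525 L.
Alkalinity to neutralize: (208 − 159) = 49 mg/L as CaCO₃ × 624,525 L = 30,600 g as CaCO₃.
Equivalents of H⁺ required: 30,600 ÷ 50 g/eq = 612 eq = 612 mol NaHSO₄.
Mass of NaHSO₄: 612 × 120.1 = 73,510 g.

73.5 kg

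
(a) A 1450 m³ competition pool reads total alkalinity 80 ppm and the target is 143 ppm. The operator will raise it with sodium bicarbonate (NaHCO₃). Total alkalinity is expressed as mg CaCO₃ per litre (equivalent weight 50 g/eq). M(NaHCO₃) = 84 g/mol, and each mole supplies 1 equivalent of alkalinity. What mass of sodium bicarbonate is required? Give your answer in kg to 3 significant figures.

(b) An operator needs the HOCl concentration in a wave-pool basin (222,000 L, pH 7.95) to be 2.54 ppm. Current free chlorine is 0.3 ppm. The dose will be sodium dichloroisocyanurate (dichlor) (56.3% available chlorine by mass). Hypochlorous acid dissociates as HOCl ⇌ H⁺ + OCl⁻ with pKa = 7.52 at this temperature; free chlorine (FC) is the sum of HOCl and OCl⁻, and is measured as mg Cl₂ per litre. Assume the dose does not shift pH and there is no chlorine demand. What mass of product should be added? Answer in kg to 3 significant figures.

(a) Volume: 1450 m³ = 1,450,000 L.
(a) Alkalinity to add: (143 − 80) = 63 mg/L as CaCO₃ × 1,450,000 L = 91,350 g as CaCO₃.
(a) Equivalents: 91,350 g ÷ 50 g/eq = 1827 eq.
(a) NaHCO₃ supplies 1 eq per mole → 1827 mol.
(a) Mass: 1827 mol × 84 g/mol = 153,500 g.

(b) [OCl⁻]/[HOCl] = 10^(pH − pKa) = 10^(7.95 − 7.52) = 2.692; fraction as HOCl = 1/(1 + 2.692) = 0.2709.
(b) Free chlorine required for 2.54 ppm HOCl: 2.54 / 0.2709 = 9.376 ppm.
(b) FC to add: 9.376 − 0.3 = 9.076 mg/L as Cl₂.
(b) Cl₂ equivalent: 9.076 mg/L × 222,000 L = 2015 g.
(b) Product at 56.3% available Cl: 2015 / 0.563 = 3579 g.

(a) 153 kg; (b) 3.58 kg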